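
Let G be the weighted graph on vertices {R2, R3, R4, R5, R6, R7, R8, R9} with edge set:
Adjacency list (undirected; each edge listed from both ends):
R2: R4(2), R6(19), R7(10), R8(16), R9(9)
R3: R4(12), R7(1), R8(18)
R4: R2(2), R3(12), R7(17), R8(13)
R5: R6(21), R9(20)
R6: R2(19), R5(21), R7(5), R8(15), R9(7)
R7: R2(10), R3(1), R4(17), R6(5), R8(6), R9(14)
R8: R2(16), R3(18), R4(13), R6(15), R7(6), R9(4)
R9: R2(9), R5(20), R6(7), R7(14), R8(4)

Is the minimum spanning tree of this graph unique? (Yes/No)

Kruskal: consider edges lightest-first.
R3–R7 (1): add — endpoints in different components.
R2–R4 (2): add — endpoints in different components.
R8–R9 (4): add — endpoints in different components.
R6–R7 (5): add — endpoints in different components.
R7–R8 (6): add — endpoints in different components.
R6–R9 (7): skip — R9 and R6 already connected.
R2–R9 (9): add — endpoints in different components.
R2–R7 (10): skip — R7 and R2 already connected.
R3–R4 (12): skip — R4 and R3 already connected.
R4–R8 (13): skip — R8 and R4 already connected.
R7–R9 (14): skip — R9 and R7 already connected.
R6–R8 (15): skip — R6 and R8 already connected.
R2–R8 (16): skip — R8 and R2 already connected.
R4–R7 (17): skip — R7 and R4 already connected.
R3–R8 (18): skip — R8 and R3 already connected.
R2–R6 (19): skip — R6 and R2 already connected.
R5–R9 (20): add — endpoints in different components.
Every non-tree edge has weight strictly greater than the heaviest edge on the tree path between its endpoints, so the MST is unique.

Yes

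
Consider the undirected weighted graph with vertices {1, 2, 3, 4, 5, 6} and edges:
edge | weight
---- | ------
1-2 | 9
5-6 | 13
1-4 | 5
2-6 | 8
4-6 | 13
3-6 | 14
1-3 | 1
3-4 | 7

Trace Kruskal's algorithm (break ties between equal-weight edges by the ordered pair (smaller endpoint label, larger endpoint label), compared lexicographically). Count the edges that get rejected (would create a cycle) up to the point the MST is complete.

2

Sort edges by weight, then run Kruskal:
1-3 (1): add — endpoints in different components.
1-4 (5): add — endpoints in different components.
3-4 (7): skip — 3 and 4 already connected.
2-6 (8): add — endpoints in different components.
1-2 (9): add — endpoints in different components.
4-6 (13): skip — 4 and 6 already connected.
5-6 (13): add — endpoints in different components.
Edges rejected before the tree was complete: 2.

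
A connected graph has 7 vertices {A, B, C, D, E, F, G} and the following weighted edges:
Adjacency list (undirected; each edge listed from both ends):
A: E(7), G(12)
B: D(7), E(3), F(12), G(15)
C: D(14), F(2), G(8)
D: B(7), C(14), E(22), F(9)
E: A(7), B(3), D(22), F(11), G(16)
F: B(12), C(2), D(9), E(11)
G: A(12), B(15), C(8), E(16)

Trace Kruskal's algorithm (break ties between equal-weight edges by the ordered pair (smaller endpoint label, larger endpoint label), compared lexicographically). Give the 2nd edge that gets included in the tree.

B-E

Sort edges by weight, then run Kruskal:
C-F (2): add — endpoints in different components.
B-E (3): add — endpoints in different components.
A-E (7): add — endpoints in different components.
B-D (7): add — endpoints in different components.
C-G (8): add — endpoints in different components.
D-F (9): add — endpoints in different components.
The 2nd edge added is B-E.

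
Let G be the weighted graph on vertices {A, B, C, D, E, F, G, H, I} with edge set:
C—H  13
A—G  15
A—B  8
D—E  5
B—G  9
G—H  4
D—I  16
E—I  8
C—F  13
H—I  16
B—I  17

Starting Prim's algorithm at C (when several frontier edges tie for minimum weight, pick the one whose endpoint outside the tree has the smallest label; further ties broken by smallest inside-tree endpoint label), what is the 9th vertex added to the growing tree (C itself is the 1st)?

D

Prim, starting at C.
Step 1: frontier [C—F 13, C—H 13] → take C—F (13); add F.
Step 2: frontier [C—H 13] → take C—H (13); add H.
Step 3: frontier [G—H 4, H—I 16] → take G—H (4); add G.
Step 4: frontier [B—G 9, A—G 15, H—I 16] → take B—G (9); add B.
Step 5: frontier [A—B 8, B—I 17, A—G 15, H—I 16] → take A—B (8); add A.
Step 6: frontier [B—I 17, H—I 16] → take H—I (16); add I.
Step 7: frontier [E—I 8, D—I 16] → take E—I (8); add E.
Step 8: frontier [D—E 5, D—I 16] → take D—E (5); add D.
Vertex order: C, F, H, G, B, A, I, E, D. The 9th vertex is D.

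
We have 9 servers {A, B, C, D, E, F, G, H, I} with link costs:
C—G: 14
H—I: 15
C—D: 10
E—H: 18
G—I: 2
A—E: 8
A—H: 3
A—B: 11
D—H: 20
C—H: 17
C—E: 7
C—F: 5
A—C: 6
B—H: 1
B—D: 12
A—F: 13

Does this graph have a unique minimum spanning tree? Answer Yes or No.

Yes

Sort edges by weight, then run Kruskal:
B—H (1): add — endpoints in different components.
G—I (2): add — endpoints in different components.
A—H (3): add — endpoints in different components.
C—F (5): add — endpoints in different components.
A—C (6): add — endpoints in different components.
C—E (7): add — endpoints in different components.
A—E (8): skip — A and E already connected.
C—D (10): add — endpoints in different components.
A—B (11): skip — A and B already connected.
B—D (12): skip — B and D already connected.
A—F (13): skip — A and F already connected.
C—G (14): add — endpoints in different components.
Every non-tree edge has weight strictly greater than the heaviest edge on the tree path between its endpoints, so the MST is unique.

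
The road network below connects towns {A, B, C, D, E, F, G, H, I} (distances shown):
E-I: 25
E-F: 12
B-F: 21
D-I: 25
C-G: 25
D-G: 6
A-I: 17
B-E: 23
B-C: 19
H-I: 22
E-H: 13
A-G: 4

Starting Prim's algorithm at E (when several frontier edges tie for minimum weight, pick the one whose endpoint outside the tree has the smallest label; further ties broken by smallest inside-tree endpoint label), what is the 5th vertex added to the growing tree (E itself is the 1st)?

C

Grow the tree from E using Prim:
Step 1: frontier [E-F 12, E-H 13, B-E 23, E-I 25] → take E-F (12); add F.
Step 2: frontier [E-H 13, B-E 23, E-I 25, B-F 21] → take E-H (13); add H.
Step 3: frontier [B-E 23, E-I 25, B-F 21, H-I 22] → take B-F (21); add B.
Step 4: frontier [B-C 19, E-I 25, H-I 22] → take B-C (19); add C.
Step 5: frontier [C-G 25, E-I 25, H-I 22] → take H-I (22); add I.
Step 6: frontier [C-G 25, A-I 17, D-I 25] → take A-I (17); add A.
Step 7: frontier [A-G 4, C-G 25, D-I 25] → take A-G (4); add G.
Step 8: frontier [D-G 6, D-I 25] → take D-G (6); add D.
Vertex order: E, F, H, B, C, I, A, G, D. The 5th vertex is C.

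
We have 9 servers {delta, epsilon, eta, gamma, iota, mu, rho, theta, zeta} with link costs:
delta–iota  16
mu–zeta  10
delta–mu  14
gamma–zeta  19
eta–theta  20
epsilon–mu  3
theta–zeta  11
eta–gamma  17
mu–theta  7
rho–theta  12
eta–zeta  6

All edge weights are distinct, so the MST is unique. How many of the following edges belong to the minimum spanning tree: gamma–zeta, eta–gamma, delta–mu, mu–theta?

Kruskal: consider edges lightest-first.
epsilon–mu (3): add — endpoints in different components.
eta–zeta (6): add — endpoints in different components.
mu–theta (7): add — endpoints in different components.
mu–zeta (10): add — endpoints in different components.
theta–zeta (11): skip — theta and zeta already connected.
rho–theta (12): add — endpoints in different components.
delta–mu (14): add — endpoints in different components.
delta–iota (16): add — endpoints in different components.
eta–gamma (17): add — endpoints in different components.
MST edge set: {epsilon–mu, eta–zeta, mu–theta, mu–zeta, rho–theta, delta–mu, delta–iota, eta–gamma}.
Of the listed edges, {eta–gamma, delta–mu, mu–theta} are in the MST → 3.

3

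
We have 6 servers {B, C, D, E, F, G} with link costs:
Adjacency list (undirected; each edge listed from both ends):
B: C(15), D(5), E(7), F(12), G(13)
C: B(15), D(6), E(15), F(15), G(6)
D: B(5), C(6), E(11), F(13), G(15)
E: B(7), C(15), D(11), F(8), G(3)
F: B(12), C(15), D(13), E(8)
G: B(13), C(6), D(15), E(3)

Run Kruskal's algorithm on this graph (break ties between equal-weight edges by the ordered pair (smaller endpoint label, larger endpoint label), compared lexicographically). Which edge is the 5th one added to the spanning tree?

Kruskal: consider edges lightest-first.
E G (3): add. Components now {B} {C} {D} {E,G} {F}
B D (5): add. Components now {B,D} {C} {E,G} {F}
C D (6): add. Components now {B,C,D} {E,G} {F}
C G (6): add. Components now {B,C,D,E,G} {F}
B E (7): skip — B and E already connected.
E F (8): add. Components now {B,C,D,E,F,G}
The 5th edge added is E F.

E-F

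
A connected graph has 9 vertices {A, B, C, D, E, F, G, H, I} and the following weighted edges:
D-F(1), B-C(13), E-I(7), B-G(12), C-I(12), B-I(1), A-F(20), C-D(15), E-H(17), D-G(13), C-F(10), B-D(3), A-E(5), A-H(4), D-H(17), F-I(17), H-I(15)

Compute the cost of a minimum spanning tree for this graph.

43

Sort edges by weight, then run Kruskal:
B-I (1): add — endpoints in different components.
D-F (1): add — endpoints in different components.
B-D (3): add — endpoints in different components.
A-H (4): add — endpoints in different components.
A-E (5): add — endpoints in different components.
E-I (7): add — endpoints in different components.
C-F (10): add — endpoints in different components.
B-G (12): add — endpoints in different components.
MST edges: B-I, D-F, B-D, A-H, A-E, E-I, C-F, B-G; total weight 1+1+3+4+5+7+10+12 = 43.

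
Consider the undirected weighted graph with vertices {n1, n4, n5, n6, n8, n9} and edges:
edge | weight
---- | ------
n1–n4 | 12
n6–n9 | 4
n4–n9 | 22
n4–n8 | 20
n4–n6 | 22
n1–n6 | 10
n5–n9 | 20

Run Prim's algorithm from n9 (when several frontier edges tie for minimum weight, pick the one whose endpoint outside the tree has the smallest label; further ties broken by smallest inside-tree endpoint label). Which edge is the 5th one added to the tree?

Grow the tree from n9 using Prim:
Step 1: cheapest edge leaving the tree is n6–n9 (4); add n6.
Step 2: cheapest edge leaving the tree is n1–n6 (10); add n1.
Step 3: cheapest edge leaving the tree is n1–n4 (12); add n4.
Step 4: cheapest edge leaving the tree is n5–n9 (20); add n5.
Step 5: cheapest edge leaving the tree is n4–n8 (20); add n8.
The 5th edge added is n4–n8.

n4-n8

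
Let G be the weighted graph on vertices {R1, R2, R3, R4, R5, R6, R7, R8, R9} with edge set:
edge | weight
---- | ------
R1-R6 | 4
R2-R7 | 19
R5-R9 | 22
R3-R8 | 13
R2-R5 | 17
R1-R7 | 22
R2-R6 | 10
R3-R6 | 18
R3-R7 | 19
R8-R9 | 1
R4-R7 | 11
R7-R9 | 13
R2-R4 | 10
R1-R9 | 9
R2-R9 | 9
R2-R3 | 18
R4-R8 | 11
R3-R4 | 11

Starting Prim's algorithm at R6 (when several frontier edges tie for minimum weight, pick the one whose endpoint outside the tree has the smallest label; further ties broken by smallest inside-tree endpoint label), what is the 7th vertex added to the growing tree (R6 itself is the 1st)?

Grow the tree from R6 using Prim:
Step 1: cheapest edge leaving the tree is R1-R6 (4); add R1.
Step 2: cheapest edge leaving the tree is R1-R9 (9); add R9.
Step 3: cheapest edge leaving the tree is R8-R9 (1); add R8.
Step 4: cheapest edge leaving the tree is R2-R9 (9); add R2.
Step 5: cheapest edge leaving the tree is R2-R4 (10); add R4.
Step 6: cheapest edge leaving the tree is R3-R4 (11); add R3.
Step 7: cheapest edge leaving the tree is R4-R7 (11); add R7.
Step 8: cheapest edge leaving the tree is R2-R5 (17); add R5.
Vertex order: R6, R1, R9, R8, R2, R4, R3, R7, R5. The 7th vertex is R3.

R3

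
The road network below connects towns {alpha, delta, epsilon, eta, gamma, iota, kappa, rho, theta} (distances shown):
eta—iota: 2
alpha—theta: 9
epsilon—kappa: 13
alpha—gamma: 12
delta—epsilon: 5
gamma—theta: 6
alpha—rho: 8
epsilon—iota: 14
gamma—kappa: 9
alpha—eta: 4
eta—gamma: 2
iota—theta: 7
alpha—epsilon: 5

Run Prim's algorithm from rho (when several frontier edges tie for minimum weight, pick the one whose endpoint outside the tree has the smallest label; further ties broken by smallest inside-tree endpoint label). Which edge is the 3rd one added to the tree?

Grow the tree from rho using Prim:
Step 1: cheapest edge leaving the tree is alpha—rho (8); add alpha.
Step 2: cheapest edge leaving the tree is alpha—eta (4); add eta.
Step 3: cheapest edge leaving the tree is eta—gamma (2); add gamma.
Step 4: cheapest edge leaving the tree is eta—iota (2); add iota.
Step 5: cheapest edge leaving the tree is alpha—epsilon (5); add epsilon.
Step 6: cheapest edge leaving the tree is delta—epsilon (5); add delta.
Step 7: cheapest edge leaving the tree is gamma—theta (6); add theta.
Step 8: cheapest edge leaving the tree is gamma—kappa (9); add kappa.
The 3rd edge added is eta—gamma.

eta-gamma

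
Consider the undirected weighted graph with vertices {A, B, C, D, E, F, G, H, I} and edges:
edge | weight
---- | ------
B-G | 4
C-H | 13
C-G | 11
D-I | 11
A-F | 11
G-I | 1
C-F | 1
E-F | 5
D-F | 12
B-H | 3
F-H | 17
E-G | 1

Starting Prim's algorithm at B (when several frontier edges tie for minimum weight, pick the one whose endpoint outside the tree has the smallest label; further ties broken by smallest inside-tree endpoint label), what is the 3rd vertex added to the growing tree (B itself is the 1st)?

Prim, starting at B.
Step 1: frontier [B-H 3, B-G 4] → take B-H (3); add H.
Step 2: frontier [B-G 4, C-H 13, F-H 17] → take B-G (4); add G.
Step 3: frontier [E-G 1, G-I 1, C-G 11, C-H 13, F-H 17] → take E-G (1); add E.
Step 4: frontier [E-F 5, G-I 1, C-G 11, C-H 13, F-H 17] → take G-I (1); add I.
Step 5: frontier [E-F 5, C-G 11, C-H 13, F-H 17, D-I 11] → take E-F (5); add F.
Step 6: frontier [C-F 1, A-F 11, D-F 12, C-G 11, C-H 13, D-I 11] → take C-F (1); add C.
Step 7: frontier [A-F 11, D-F 12, D-I 11] → take A-F (11); add A.
Step 8: frontier [D-F 12, D-I 11] → take D-I (11); add D.
Vertex order: B, H, G, E, I, F, C, A, D. The 3rd vertex is G.

G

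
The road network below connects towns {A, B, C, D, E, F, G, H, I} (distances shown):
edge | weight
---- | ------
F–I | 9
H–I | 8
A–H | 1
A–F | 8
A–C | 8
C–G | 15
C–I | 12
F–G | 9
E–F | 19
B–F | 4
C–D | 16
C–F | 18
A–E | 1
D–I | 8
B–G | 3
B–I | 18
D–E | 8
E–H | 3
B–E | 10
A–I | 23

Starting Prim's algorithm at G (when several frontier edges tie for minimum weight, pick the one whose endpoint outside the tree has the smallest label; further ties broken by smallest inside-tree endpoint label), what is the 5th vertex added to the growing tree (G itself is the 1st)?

Grow the tree from G using Prim:
Step 1: cheapest edge leaving the tree is B–G (3); add B.
Step 2: cheapest edge leaving the tree is B–F (4); add F.
Step 3: cheapest edge leaving the tree is A–F (8); add A.
Step 4: cheapest edge leaving the tree is A–E (1); add E.
Step 5: cheapest edge leaving the tree is A–H (1); add H.
Step 6: cheapest edge leaving the tree is A–C (8); add C.
Step 7: cheapest edge leaving the tree is D–E (8); add D.
Step 8: cheapest edge leaving the tree is D–I (8); add I.
Vertex order: G, B, F, A, E, H, C, D, I. The 5th vertex is E.

E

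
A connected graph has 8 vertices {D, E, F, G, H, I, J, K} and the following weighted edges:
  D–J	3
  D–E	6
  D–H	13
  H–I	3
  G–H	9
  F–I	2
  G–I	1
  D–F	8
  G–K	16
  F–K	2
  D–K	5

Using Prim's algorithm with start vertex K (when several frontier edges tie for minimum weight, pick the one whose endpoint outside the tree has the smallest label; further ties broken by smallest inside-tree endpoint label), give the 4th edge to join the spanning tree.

Grow the tree from K using Prim:
Step 1: frontier [F–K 2, D–K 5, G–K 16] → take F–K (2); add F.
Step 2: frontier [F–I 2, D–F 8, D–K 5, G–K 16] → take F–I (2); add I.
Step 3: frontier [D–F 8, G–I 1, H–I 3, D–K 5, G–K 16] → take G–I (1); add G.
Step 4: frontier [D–F 8, G–H 9, H–I 3, D–K 5] → take H–I (3); add H.
Step 5: frontier [D–F 8, D–H 13, D–K 5] → take D–K (5); add D.
Step 6: frontier [D–J 3, D–E 6] → take D–J (3); add J.
Step 7: frontier [D–E 6] → take D–E (6); add E.
The 4th edge added is H–I.

H-I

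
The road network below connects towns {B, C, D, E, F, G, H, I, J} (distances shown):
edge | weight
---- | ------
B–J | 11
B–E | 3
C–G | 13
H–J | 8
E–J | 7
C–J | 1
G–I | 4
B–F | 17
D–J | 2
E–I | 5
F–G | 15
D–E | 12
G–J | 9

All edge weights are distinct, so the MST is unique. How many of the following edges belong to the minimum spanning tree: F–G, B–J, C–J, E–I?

3

Kruskal's algorithm — process edges by increasing weight (ties by edge label):
C–J (1): add — endpoints in different components.
D–J (2): add — endpoints in different components.
B–E (3): add — endpoints in different components.
G–I (4): add — endpoints in different components.
E–I (5): add — endpoints in different components.
E–J (7): add — endpoints in different components.
H–J (8): add — endpoints in different components.
G–J (9): skip — G and J already connected.
B–J (11): skip — B and J already connected.
D–E (12): skip — D and E already connected.
C–G (13): skip — C and G already connected.
F–G (15): add — endpoints in different components.
MST edge set: {C–J, D–J, B–E, G–I, E–I, E–J, H–J, F–G}.
Of the listed edges, {F–G, C–J, E–I} are in the MST → 3.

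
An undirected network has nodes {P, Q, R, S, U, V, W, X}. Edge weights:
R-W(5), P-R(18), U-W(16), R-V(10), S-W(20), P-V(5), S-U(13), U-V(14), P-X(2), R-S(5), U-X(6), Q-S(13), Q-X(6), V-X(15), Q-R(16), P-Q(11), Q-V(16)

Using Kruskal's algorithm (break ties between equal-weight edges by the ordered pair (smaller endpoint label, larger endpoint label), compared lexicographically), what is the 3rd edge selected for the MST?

R-S

Kruskal: consider edges lightest-first.
P-X (2): add — endpoints in different components.
P-V (5): add — endpoints in different components.
R-S (5): add — endpoints in different components.
R-W (5): add — endpoints in different components.
Q-X (6): add — endpoints in different components.
U-X (6): add — endpoints in different components.
R-V (10): add — endpoints in different components.
The 3rd edge added is R-S.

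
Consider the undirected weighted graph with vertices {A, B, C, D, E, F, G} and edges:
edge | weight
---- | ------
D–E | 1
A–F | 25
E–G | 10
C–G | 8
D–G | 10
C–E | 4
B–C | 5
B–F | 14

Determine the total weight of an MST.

57

Kruskal: consider edges lightest-first.
D–E (1): add — endpoints in different components.
C–E (4): add — endpoints in different components.
B–C (5): add — endpoints in different components.
C–G (8): add — endpoints in different components.
D–G (10): skip — D and G already connected.
E–G (10): skip — E and G already connected.
B–F (14): add — endpoints in different components.
A–F (25): add — endpoints in different components.
MST edges: D–E, C–E, B–C, C–G, B–F, A–F; total weight 1+4+5+8+14+25 = 57.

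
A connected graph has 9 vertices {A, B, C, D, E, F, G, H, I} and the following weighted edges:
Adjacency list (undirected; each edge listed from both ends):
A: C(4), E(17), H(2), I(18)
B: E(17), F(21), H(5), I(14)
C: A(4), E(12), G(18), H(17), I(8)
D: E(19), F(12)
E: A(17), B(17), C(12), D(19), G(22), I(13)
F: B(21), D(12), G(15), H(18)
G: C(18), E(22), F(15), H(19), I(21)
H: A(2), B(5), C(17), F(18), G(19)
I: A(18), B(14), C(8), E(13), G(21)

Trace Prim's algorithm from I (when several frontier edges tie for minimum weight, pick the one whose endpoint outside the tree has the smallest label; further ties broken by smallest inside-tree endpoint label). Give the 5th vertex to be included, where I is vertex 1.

Grow the tree from I using Prim:
Step 1: cheapest edge leaving the tree is C—I (8); add C.
Step 2: cheapest edge leaving the tree is A—C (4); add A.
Step 3: cheapest edge leaving the tree is A—H (2); add H.
Step 4: cheapest edge leaving the tree is B—H (5); add B.
Step 5: cheapest edge leaving the tree is C—E (12); add E.
Step 6: cheapest edge leaving the tree is F—H (18); add F.
Step 7: cheapest edge leaving the tree is D—F (12); add D.
Step 8: cheapest edge leaving the tree is F—G (15); add G.
Vertex order: I, C, A, H, B, E, F, D, G. The 5th vertex is B.

B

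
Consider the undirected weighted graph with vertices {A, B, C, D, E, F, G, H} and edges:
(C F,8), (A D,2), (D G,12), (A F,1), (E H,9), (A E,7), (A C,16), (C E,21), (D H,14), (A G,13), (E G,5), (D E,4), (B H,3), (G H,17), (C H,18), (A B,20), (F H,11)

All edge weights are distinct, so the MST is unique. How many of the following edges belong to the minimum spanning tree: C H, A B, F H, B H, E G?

Kruskal's algorithm — process edges by increasing weight (ties by edge label):
A F (1): add — endpoints in different components.
A D (2): add — endpoints in different components.
B H (3): add — endpoints in different components.
D E (4): add — endpoints in different components.
E G (5): add — endpoints in different components.
A E (7): skip — A and E already connected.
C F (8): add — endpoints in different components.
E H (9): add — endpoints in different components.
MST edge set: {A F, A D, B H, D E, E G, C F, E H}.
Of the listed edges, {B H, E G} are in the MST → 2.

2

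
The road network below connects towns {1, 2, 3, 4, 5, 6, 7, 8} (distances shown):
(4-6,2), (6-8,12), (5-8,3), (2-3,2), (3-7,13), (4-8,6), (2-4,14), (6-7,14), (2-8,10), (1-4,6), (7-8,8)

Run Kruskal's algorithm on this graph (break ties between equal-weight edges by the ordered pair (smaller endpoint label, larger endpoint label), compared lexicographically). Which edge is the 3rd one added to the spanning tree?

5-8

Kruskal's algorithm — process edges by increasing weight (ties by edge label):
2-3 (2): add — endpoints in different components.
4-6 (2): add — endpoints in different components.
5-8 (3): add — endpoints in different components.
1-4 (6): add — endpoints in different components.
4-8 (6): add — endpoints in different components.
7-8 (8): add — endpoints in different components.
2-8 (10): add — endpoints in different components.
The 3rd edge added is 5-8.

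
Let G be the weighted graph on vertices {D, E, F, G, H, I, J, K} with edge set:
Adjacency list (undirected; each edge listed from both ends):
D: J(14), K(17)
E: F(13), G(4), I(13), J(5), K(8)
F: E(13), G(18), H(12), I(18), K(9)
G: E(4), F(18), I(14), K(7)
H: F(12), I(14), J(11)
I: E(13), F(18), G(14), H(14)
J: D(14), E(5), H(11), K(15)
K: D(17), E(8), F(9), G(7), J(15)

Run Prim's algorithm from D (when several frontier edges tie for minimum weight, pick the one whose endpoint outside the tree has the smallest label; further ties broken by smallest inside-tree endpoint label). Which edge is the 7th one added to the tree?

Prim's algorithm from D:
Step 1: cheapest edge leaving the tree is D—J (14); add J.
Step 2: cheapest edge leaving the tree is E—J (5); add E.
Step 3: cheapest edge leaving the tree is E—G (4); add G.
Step 4: cheapest edge leaving the tree is G—K (7); add K.
Step 5: cheapest edge leaving the tree is F—K (9); add F.
Step 6: cheapest edge leaving the tree is H—J (11); add H.
Step 7: cheapest edge leaving the tree is E—I (13); add I.
The 7th edge added is E—I.

E-I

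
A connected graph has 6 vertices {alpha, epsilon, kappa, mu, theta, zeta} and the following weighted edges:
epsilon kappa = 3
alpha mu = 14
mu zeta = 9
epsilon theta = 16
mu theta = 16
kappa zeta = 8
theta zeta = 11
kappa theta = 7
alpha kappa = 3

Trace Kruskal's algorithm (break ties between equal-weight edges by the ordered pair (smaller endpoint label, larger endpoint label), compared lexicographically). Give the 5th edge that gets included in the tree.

mu-zeta

Sort edges by weight, then run Kruskal:
alpha kappa (3): add — endpoints in different components.
epsilon kappa (3): add — endpoints in different components.
kappa theta (7): add — endpoints in different components.
kappa zeta (8): add — endpoints in different components.
mu zeta (9): add — endpoints in different components.
The 5th edge added is mu zeta.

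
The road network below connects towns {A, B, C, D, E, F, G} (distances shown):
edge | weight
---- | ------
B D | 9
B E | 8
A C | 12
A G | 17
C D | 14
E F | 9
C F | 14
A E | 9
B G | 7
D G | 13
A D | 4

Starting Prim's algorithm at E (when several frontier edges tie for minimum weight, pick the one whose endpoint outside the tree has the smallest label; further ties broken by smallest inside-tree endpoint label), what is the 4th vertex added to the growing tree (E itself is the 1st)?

A

Prim's algorithm from E:
Step 1: cheapest edge leaving the tree is B E (8); add B.
Step 2: cheapest edge leaving the tree is B G (7); add G.
Step 3: cheapest edge leaving the tree is A E (9); add A.
Step 4: cheapest edge leaving the tree is A D (4); add D.
Step 5: cheapest edge leaving the tree is E F (9); add F.
Step 6: cheapest edge leaving the tree is A C (12); add C.
Vertex order: E, B, G, A, D, F, C. The 4th vertex is A.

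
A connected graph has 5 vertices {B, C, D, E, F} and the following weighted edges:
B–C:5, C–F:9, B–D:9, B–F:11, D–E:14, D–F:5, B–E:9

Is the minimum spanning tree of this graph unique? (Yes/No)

Kruskal's algorithm — process edges by increasing weight (ties by edge label):
B–C (5): add. Components now {B,C} {D} {E} {F}
D–F (5): add. Components now {B,C} {D,F} {E}
B–D (9): add. Components now {B,C,D,F} {E}
B–E (9): add. Components now {B,C,D,E,F}
Non-tree edge C–F has weight 9, equal to the heaviest edge on its tree cycle — swapping gives another MST of the same weight. Not unique.

No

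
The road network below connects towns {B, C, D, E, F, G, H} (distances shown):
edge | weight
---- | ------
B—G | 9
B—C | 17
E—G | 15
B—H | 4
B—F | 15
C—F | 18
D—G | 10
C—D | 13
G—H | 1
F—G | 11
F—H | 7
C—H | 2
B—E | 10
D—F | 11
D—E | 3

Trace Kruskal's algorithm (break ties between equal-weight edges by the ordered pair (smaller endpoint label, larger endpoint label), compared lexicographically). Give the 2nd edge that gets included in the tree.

Sort edges by weight, then run Kruskal:
G—H (1): add. Components now {B} {C} {D} {E} {F} {G,H}
C—H (2): add. Components now {B} {C,G,H} {D} {E} {F}
D—E (3): add. Components now {B} {C,G,H} {D,E} {F}
B—H (4): add. Components now {B,C,G,H} {D,E} {F}
F—H (7): add. Components now {B,C,F,G,H} {D,E}
B—G (9): skip — B and G already connected.
B—E (10): add. Components now {B,C,D,E,F,G,H}
The 2nd edge added is C—H.

C-H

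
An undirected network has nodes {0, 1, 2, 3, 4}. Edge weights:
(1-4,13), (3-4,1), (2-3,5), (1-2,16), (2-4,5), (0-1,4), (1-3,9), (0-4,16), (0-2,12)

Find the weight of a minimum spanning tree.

Kruskal: consider edges lightest-first.
3-4 (1): add — endpoints in different components.
0-1 (4): add — endpoints in different components.
2-3 (5): add — endpoints in different components.
2-4 (5): skip — 2 and 4 already connected.
1-3 (9): add — endpoints in different components.
MST edges: 3-4, 0-1, 2-3, 1-3; total weight 1+4+5+9 = 19.

19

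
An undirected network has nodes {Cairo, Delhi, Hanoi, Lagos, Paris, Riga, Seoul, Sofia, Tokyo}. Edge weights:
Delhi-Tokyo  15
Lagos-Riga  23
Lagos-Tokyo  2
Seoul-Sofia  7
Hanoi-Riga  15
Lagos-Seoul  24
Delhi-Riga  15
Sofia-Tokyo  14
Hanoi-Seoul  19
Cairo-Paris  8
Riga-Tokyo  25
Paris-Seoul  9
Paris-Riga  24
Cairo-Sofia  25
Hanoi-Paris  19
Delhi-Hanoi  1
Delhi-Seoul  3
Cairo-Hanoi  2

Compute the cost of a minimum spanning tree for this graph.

52

Kruskal's algorithm — process edges by increasing weight (ties by edge label):
Delhi-Hanoi (1): add — endpoints in different components.
Cairo-Hanoi (2): add — endpoints in different components.
Lagos-Tokyo (2): add — endpoints in different components.
Delhi-Seoul (3): add — endpoints in different components.
Seoul-Sofia (7): add — endpoints in different components.
Cairo-Paris (8): add — endpoints in different components.
Paris-Seoul (9): skip — Paris and Seoul already connected.
Sofia-Tokyo (14): add — endpoints in different components.
Delhi-Riga (15): add — endpoints in different components.
MST edges: Delhi-Hanoi, Cairo-Hanoi, Lagos-Tokyo, Delhi-Seoul, Seoul-Sofia, Cairo-Paris, Sofia-Tokyo, Delhi-Riga; total weight 1+2+2+3+7+8+14+15 = 52.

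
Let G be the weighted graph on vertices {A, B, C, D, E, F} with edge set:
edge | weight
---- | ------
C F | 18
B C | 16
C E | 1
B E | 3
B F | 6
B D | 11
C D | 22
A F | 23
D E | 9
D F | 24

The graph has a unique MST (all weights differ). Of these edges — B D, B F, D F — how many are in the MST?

Sort edges by weight, then run Kruskal:
C E (1): add. Components now {A} {B} {C,E} {D} {F}
B E (3): add. Components now {A} {B,C,E} {D} {F}
B F (6): add. Components now {A} {B,C,E,F} {D}
D E (9): add. Components now {A} {B,C,D,E,F}
B D (11): skip — B and D already connected.
B C (16): skip — B and C already connected.
C F (18): skip — C and F already connected.
C D (22): skip — C and D already connected.
A F (23): add. Components now {A,B,C,D,E,F}
MST edge set: {C E, B E, B F, D E, A F}.
Of the listed edges, {B F} are in the MST → 1.

1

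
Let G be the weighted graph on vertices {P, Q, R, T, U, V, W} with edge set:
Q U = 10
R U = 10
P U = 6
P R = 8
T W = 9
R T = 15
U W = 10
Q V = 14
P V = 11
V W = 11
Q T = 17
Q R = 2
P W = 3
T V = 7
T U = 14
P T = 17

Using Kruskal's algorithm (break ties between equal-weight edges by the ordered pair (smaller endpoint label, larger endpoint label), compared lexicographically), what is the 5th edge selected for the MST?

P-R

Sort edges by weight, then run Kruskal:
Q R (2): add. Components now {V} {P} {Q,R} {W} {T} {U}
P W (3): add. Components now {V} {P,W} {Q,R} {T} {U}
P U (6): add. Components now {V} {P,U,W} {Q,R} {T}
T V (7): add. Components now {T,V} {P,U,W} {Q,R}
P R (8): add. Components now {T,V} {P,Q,R,U,W}
T W (9): add. Components now {P,Q,R,T,U,V,W}
The 5th edge added is P R.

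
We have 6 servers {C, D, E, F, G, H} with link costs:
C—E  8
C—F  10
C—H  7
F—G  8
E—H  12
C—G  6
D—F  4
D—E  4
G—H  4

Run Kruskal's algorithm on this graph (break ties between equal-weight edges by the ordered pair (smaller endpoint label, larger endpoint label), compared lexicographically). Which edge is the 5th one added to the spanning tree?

Sort edges by weight, then run Kruskal:
D—E (4): add — endpoints in different components.
D—F (4): add — endpoints in different components.
G—H (4): add — endpoints in different components.
C—G (6): add — endpoints in different components.
C—H (7): skip — C and H already connected.
C—E (8): add — endpoints in different components.
The 5th edge added is C—E.

C-E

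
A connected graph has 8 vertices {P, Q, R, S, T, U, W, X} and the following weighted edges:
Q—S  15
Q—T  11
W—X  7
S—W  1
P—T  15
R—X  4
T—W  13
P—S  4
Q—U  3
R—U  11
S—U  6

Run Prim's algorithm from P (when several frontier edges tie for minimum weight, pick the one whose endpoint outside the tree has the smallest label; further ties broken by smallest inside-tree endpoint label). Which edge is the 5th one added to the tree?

Grow the tree from P using Prim:
Step 1: frontier [P—S 4, P—T 15] → take P—S (4); add S.
Step 2: frontier [P—T 15, S—W 1, S—U 6, Q—S 15] → take S—W (1); add W.
Step 3: frontier [P—T 15, S—U 6, Q—S 15, W—X 7, T—W 13] → take S—U (6); add U.
Step 4: frontier [P—T 15, Q—S 15, Q—U 3, R—U 11, W—X 7, T—W 13] → take Q—U (3); add Q.
Step 5: frontier [P—T 15, Q—T 11, R—U 11, W—X 7, T—W 13] → take W—X (7); add X.
Step 6: frontier [P—T 15, Q—T 11, R—U 11, T—W 13, R—X 4] → take R—X (4); add R.
Step 7: frontier [P—T 15, Q—T 11, T—W 13] → take Q—T (11); add T.
The 5th edge added is W—X.

W-X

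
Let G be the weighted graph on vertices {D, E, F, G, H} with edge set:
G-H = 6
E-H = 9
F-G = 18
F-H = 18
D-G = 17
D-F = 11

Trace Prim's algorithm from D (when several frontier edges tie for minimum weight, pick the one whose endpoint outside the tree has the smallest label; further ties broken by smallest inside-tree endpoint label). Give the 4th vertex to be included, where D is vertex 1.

Grow the tree from D using Prim:
Step 1: cheapest edge leaving the tree is D-F (11); add F.
Step 2: cheapest edge leaving the tree is D-G (17); add G.
Step 3: cheapest edge leaving the tree is G-H (6); add H.
Step 4: cheapest edge leaving the tree is E-H (9); add E.
Vertex order: D, F, G, H, E. The 4th vertex is H.

H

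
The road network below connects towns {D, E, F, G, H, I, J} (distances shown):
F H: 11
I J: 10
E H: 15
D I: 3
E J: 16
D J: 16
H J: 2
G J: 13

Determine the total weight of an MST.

Sort edges by weight, then run Kruskal:
H J (2): add — endpoints in different components.
D I (3): add — endpoints in different components.
I J (10): add — endpoints in different components.
F H (11): add — endpoints in different components.
G J (13): add — endpoints in different components.
E H (15): add — endpoints in different components.
MST edges: H J, D I, I J, F H, G J, E H; total weight 2+3+10+11+13+15 = 54.

54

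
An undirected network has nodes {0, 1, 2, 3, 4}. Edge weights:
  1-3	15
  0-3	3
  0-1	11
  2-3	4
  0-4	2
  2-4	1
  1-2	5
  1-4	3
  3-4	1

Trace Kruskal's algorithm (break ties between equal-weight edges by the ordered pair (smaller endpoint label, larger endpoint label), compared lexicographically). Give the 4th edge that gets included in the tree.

1-4

Kruskal's algorithm — process edges by increasing weight (ties by edge label):
2-4 (1): add — endpoints in different components.
3-4 (1): add — endpoints in different components.
0-4 (2): add — endpoints in different components.
0-3 (3): skip — 0 and 3 already connected.
1-4 (3): add — endpoints in different components.
The 4th edge added is 1-4.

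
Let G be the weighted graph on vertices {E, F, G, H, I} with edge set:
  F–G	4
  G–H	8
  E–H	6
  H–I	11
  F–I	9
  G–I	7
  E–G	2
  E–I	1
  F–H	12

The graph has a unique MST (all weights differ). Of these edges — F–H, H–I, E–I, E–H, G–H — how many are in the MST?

2

Kruskal: consider edges lightest-first.
E–I (1): add. Components now {E,I} {F} {G} {H}
E–G (2): add. Components now {E,G,I} {F} {H}
F–G (4): add. Components now {E,F,G,I} {H}
E–H (6): add. Components now {E,F,G,H,I}
MST edge set: {E–I, E–G, F–G, E–H}.
Of the listed edges, {E–I, E–H} are in the MST → 2.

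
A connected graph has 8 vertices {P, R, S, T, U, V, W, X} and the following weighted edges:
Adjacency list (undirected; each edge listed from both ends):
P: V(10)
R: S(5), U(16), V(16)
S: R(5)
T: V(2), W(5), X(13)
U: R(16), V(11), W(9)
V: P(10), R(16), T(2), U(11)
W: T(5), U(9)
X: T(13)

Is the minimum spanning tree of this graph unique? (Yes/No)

No

Kruskal: consider edges lightest-first.
T—V (2): add — endpoints in different components.
R—S (5): add — endpoints in different components.
T—W (5): add — endpoints in different components.
U—W (9): add — endpoints in different components.
P—V (10): add — endpoints in different components.
U—V (11): skip — V and U already connected.
T—X (13): add — endpoints in different components.
R—U (16): add — endpoints in different components.
Non-tree edge R—V has weight 16, equal to the heaviest edge on its tree cycle — swapping gives another MST of the same weight. Not unique.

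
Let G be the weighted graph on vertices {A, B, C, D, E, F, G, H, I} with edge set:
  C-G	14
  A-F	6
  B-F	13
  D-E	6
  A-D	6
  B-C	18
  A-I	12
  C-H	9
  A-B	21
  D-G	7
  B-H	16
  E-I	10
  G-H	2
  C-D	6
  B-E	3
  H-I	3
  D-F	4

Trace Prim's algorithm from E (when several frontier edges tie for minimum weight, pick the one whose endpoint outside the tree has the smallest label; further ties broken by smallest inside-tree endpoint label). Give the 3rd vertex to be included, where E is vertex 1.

D

Prim's algorithm from E:
Step 1: cheapest edge leaving the tree is B-E (3); add B.
Step 2: cheapest edge leaving the tree is D-E (6); add D.
Step 3: cheapest edge leaving the tree is D-F (4); add F.
Step 4: cheapest edge leaving the tree is A-D (6); add A.
Step 5: cheapest edge leaving the tree is C-D (6); add C.
Step 6: cheapest edge leaving the tree is D-G (7); add G.
Step 7: cheapest edge leaving the tree is G-H (2); add H.
Step 8: cheapest edge leaving the tree is H-I (3); add I.
Vertex order: E, B, D, F, A, C, G, H, I. The 3rd vertex is D.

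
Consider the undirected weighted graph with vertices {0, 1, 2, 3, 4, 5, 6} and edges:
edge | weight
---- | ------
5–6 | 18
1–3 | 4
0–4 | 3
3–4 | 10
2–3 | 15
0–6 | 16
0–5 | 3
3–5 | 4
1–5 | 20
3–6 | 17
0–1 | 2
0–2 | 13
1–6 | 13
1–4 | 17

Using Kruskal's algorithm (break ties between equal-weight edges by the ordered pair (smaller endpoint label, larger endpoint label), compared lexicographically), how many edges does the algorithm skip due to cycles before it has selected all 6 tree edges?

2

Sort edges by weight, then run Kruskal:
0–1 (2): add — endpoints in different components.
0–4 (3): add — endpoints in different components.
0–5 (3): add — endpoints in different components.
1–3 (4): add — endpoints in different components.
3–5 (4): skip — 3 and 5 already connected.
3–4 (10): skip — 3 and 4 already connected.
0–2 (13): add — endpoints in different components.
1–6 (13): add — endpoints in different components.
Edges rejected before the tree was complete: 2.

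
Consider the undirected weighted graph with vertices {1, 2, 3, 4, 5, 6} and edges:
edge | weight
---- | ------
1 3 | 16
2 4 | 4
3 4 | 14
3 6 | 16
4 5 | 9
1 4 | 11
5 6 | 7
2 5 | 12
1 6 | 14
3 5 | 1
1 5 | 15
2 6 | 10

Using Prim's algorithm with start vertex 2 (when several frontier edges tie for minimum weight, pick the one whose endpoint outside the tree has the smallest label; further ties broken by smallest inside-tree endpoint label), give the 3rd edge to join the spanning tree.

Prim's algorithm from 2:
Step 1: cheapest edge leaving the tree is 2 4 (4); add 4.
Step 2: cheapest edge leaving the tree is 4 5 (9); add 5.
Step 3: cheapest edge leaving the tree is 3 5 (1); add 3.
Step 4: cheapest edge leaving the tree is 5 6 (7); add 6.
Step 5: cheapest edge leaving the tree is 1 4 (11); add 1.
The 3rd edge added is 3 5.

3-5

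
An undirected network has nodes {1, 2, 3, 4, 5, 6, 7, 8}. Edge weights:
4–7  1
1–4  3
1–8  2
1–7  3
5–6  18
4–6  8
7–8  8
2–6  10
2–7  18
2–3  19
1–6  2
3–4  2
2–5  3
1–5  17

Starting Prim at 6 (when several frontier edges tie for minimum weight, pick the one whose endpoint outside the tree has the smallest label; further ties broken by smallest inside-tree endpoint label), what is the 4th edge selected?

Prim's algorithm from 6:
Step 1: frontier [1–6 2, 4–6 8, 2–6 10, 5–6 18] → take 1–6 (2); add 1.
Step 2: frontier [1–8 2, 1–4 3, 1–7 3, 1–5 17, 4–6 8, 2–6 10, 5–6 18] → take 1–8 (2); add 8.
Step 3: frontier [1–4 3, 1–7 3, 1–5 17, 4–6 8, 2–6 10, 5–6 18, 7–8 8] → take 1–4 (3); add 4.
Step 4: frontier [1–7 3, 1–5 17, 4–7 1, 3–4 2, 2–6 10, 5–6 18, 7–8 8] → take 4–7 (1); add 7.
Step 5: frontier [1–5 17, 3–4 2, 2–6 10, 5–6 18, 2–7 18] → take 3–4 (2); add 3.
Step 6: frontier [1–5 17, 2–3 19, 2–6 10, 5–6 18, 2–7 18] → take 2–6 (10); add 2.
Step 7: frontier [1–5 17, 2–5 3, 5–6 18] → take 2–5 (3); add 5.
The 4th edge added is 4–7.

4-7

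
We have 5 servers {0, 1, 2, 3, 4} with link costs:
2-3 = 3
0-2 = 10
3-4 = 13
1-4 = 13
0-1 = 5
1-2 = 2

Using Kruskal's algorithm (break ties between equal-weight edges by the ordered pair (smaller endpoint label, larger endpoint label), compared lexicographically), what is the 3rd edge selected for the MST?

Sort edges by weight, then run Kruskal:
1-2 (2): add — endpoints in different components.
2-3 (3): add — endpoints in different components.
0-1 (5): add — endpoints in different components.
0-2 (10): skip — 0 and 2 already connected.
1-4 (13): add — endpoints in different components.
The 3rd edge added is 0-1.

0-1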